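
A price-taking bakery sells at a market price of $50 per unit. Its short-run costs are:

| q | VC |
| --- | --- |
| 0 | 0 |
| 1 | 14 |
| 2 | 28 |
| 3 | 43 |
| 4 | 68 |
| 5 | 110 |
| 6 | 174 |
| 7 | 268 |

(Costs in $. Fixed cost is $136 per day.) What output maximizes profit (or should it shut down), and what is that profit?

q = 5; profit = $4

Compute π = P·q − TC at each output: q=0: -136; q=1: -100; q=2: -64; q=3: -29; q=4: -4; q=5: 4; q=6: -10; q=7: -54.
Profit is maximized at q = 5. AVC there is 110/5 = $22 ≤ P, so producing beats shutting down (which would give -$136).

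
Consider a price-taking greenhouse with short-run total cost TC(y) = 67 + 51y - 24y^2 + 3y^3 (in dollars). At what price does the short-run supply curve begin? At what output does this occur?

Short-run supply begins at min AVC. From VC = 51y - 24y^2 + 3y^3, AVC = 51 - 24y + 3y^2.
dAVC/dy = -24 + 6y = 0 gives y = 4. min AVC = 51 - 24·4 + 3·4^2 = 3.
For P < $3 the firm produces nothing.

$3 per unit, at y = 4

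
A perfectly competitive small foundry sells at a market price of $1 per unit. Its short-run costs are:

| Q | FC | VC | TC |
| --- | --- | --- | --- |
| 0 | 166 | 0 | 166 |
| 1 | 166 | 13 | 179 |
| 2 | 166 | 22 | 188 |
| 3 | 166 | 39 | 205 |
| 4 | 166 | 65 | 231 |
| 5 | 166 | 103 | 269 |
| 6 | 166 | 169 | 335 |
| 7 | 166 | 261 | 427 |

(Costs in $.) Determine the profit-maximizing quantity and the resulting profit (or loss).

Q = 0 (shut down); profit = -$166

Profit at each row (π = 1Q − TC): Q=0: -166; Q=1: -178; Q=2: -186; Q=3: -202; Q=4: -227; Q=5: -264; Q=6: -329; Q=7: -420.
Profit is highest at Q = 0. Equivalently, the lowest AVC in the table is 22/2 ≈ $11 at Q = 2, and P = $1 falls below it — price never covers variable cost, so the firm shuts down and loses only its fixed cost.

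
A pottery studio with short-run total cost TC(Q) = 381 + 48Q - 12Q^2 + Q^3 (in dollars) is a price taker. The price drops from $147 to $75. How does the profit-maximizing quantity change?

Output falls from 11 to 9

AVC = 48 - 12Q + Q^2, minimized at Q = 6 where min AVC = $12. MC = 48 - 24Q + 3Q^2.
With P = $147 above the shutdown price, P = MC gives Q = 11.
At P = $75 ≥ min AVC, set P = MC: Q = 9. The firm stays open but cuts output.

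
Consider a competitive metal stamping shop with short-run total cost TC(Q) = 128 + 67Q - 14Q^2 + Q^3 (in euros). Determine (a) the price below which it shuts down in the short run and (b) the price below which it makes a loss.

AVC = 67 - 14Q + Q^2; minimized at Q = 7, giving min AVC = €18. That is the shutdown price.
ATC = 128/Q + 67 - 14Q + Q^2. Setting dATC/dQ = −128/Q^2 − 14 + 2Q = 0 gives Q = 8 (since 2·8^3 − 14·8^2 = 128).
min ATC = 128/8 + 67 − 14·8 + 8^2 = €35. That is the break-even price.
Between these two prices the firm operates at a loss; above €35 it earns a profit.

Shutdown price = €18; break-even price = €35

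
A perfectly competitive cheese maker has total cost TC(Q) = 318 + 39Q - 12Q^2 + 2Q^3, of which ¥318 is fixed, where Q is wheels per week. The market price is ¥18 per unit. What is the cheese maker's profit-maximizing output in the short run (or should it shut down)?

Strip out fixed cost: VC = 39Q - 12Q^2 + 2Q^3. Then AVC = 39 - 12Q + 2Q^2 and MC = 39 - 24Q + 6Q^2.
AVC is minimized where dAVC/dQ = -12 + 4Q = 0, at Q = 3; min AVC = 39 - 12·3 + 2·3^2 = ¥21.
Since P = ¥18 < min AVC = ¥21, price fails to cover variable cost at any output.
The firm minimizes its loss by shutting down and losing only its fixed cost of ¥318.

Shut down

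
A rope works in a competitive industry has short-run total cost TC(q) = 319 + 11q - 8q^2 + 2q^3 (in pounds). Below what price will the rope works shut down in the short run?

The shutdown price is the minimum of AVC. VC = 11q - 8q^2 + 2q^3, so AVC = 11 - 8q + 2q^2.
At the minimum of AVC, MC = AVC. MC = 11 - 16q + 6q^2; setting MC = AVC gives 4q^2 - 8q = 0, so q = 2. min AVC = 3.
For P < £3 the firm produces nothing.

£3 per unit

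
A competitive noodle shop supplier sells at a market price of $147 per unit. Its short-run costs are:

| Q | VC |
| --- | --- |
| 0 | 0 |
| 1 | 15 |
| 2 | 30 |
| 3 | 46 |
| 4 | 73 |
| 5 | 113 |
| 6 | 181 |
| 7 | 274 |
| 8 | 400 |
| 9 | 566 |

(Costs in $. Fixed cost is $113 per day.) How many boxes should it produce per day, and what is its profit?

Q = 8; profit = $663

Tabulate TR − TC: Q=0: -113; Q=1: 19; Q=2: 151; Q=3: 282; Q=4: 402; Q=5: 509; Q=6: 588; Q=7: 642; Q=8: 663; Q=9: 644.
Profit is maximized at Q = 8. AVC there is 400/8 = $50 ≤ P, so producing beats shutting down (which would give -$113).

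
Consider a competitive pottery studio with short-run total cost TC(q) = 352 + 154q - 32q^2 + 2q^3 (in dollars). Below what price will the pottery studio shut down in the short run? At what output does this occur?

$26 per unit, at q = 8

The shutdown price is the minimum of AVC. VC = 154q - 32q^2 + 2q^3, so AVC = 154 - 32q + 2q^2.
At the minimum of AVC, MC = AVC. MC = 154 - 64q + 6q^2; setting MC = AVC gives 4q^2 - 32q = 0, so q = 8. min AVC = 26.
For P < $26 the firm produces nothing.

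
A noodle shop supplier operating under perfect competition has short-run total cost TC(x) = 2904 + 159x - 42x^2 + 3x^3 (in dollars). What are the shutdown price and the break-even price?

Shutdown price = $12; break-even price = $324

AVC = 159 - 42x + 3x^2; minimized at x = 7, giving min AVC = $12. That is the shutdown price.
ATC = 2904/x + 159 - 42x + 3x^2. Setting dATC/dx = −2904/x^2 − 42 + 6x = 0 gives x = 11 (since 6·11^3 − 42·11^2 = 2904).
min ATC = 2904/11 + 159 − 42·11 + 3·11^2 = $324. That is the break-even price.
Between these two prices the firm operates at a loss; above $324 it earns a profit.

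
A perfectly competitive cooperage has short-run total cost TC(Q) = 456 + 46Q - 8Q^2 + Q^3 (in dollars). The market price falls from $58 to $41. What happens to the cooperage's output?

Output falls from 6 to 5

AVC = 46 - 8Q + Q^2, minimized at Q = 4 where min AVC = $30. MC = 46 - 16Q + 3Q^2.
With P = $58 above the shutdown price, P = MC gives Q = 6.
At P = $41 ≥ min AVC, set P = MC: Q = 5. The firm stays open but cuts output.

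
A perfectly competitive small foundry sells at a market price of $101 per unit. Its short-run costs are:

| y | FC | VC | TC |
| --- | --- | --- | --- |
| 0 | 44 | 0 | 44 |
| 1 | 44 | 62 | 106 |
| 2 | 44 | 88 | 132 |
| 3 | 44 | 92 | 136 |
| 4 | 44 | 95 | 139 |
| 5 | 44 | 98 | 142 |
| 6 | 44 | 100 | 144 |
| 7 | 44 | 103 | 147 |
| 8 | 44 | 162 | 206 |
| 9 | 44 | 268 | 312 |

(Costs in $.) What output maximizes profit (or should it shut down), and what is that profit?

Compute π = P·y − TC at each output: y=0: -44; y=1: -5; y=2: 70; y=3: 167; y=4: 265; y=5: 363; y=6: 462; y=7: 560; y=8: 602; y=9: 597.
Profit is maximized at y = 8. AVC there is 162/8 = $20.25 ≤ P, so producing beats shutting down (which would give -$44).

y = 8; profit = $602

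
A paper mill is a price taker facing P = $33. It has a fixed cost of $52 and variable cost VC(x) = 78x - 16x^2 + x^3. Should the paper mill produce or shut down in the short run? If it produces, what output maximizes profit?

Produce at x = 9

Variable cost is VC = 78x - 16x^2 + x^3, so AVC = VC/x = 78 - 16x + x^2 and MC = dTC/dx = 78 - 32x + 3x^2.
The AVC parabola has its vertex at x = 16/2 = 8, where AVC = 78 - 16·8 + 8^2 = $14.
Because $33 ≥ $14, revenue can cover variable cost; the firm operates.
Solving P = MC: 45 - 32x + 3x^2 = 0 ⇒ x = 5/3 or 9. On the upward-sloping branch, x* = 9.
Check: AVC at x = 9 is $15 ≤ P, so revenue covers variable cost.
Profit = P·x − TC = 33·9 − 187 = $110.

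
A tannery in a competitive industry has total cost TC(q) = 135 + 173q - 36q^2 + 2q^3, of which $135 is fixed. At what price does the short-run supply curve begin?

Short-run supply begins at min AVC. From VC = 173q - 36q^2 + 2q^3, AVC = 173 - 36q + 2q^2.
At the minimum of AVC, MC = AVC. MC = 173 - 72q + 6q^2; setting MC = AVC gives 4q^2 - 36q = 0, so q = 9. min AVC = 11.
The firm shuts down for any P below $11.

$11 per unit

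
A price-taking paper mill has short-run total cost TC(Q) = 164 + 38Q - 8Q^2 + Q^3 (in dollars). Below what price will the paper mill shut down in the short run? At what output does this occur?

The shutdown price is the minimum of AVC. VC = 38Q - 8Q^2 + Q^3, so AVC = 38 - 8Q + Q^2.
dAVC/dQ = -8 + 2Q = 0 gives Q = 4. min AVC = 38 - 8·4 + 4^2 = 22.
For P < $22 the firm produces nothing.

$22 per unit, at Q = 4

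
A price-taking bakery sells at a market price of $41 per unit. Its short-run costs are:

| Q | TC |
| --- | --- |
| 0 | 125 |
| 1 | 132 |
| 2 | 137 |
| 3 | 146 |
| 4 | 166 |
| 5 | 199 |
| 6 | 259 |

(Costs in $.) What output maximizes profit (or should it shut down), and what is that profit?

Profit at each row (π = 41Q − TC): Q=0: -125; Q=1: -91; Q=2: -55; Q=3: -23; Q=4: -2; Q=5: 6; Q=6: -13.
Profit is maximized at Q = 5. AVC there is 74/5 = $14.80 ≤ P, so producing beats shutting down (which would give -$125).

Q = 5; profit = $6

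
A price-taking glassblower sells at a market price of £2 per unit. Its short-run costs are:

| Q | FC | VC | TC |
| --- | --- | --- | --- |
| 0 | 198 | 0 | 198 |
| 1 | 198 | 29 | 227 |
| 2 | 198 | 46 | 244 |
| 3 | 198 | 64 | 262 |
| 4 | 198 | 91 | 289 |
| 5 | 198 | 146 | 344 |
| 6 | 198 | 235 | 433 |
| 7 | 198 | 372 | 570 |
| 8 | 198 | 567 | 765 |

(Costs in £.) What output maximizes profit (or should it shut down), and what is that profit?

Q = 0 (shut down); profit = -£198

Compute π = P·Q − TC at each output: Q=0: -198; Q=1: -225; Q=2: -240; Q=3: -256; Q=4: -281; Q=5: -334; Q=6: -421; Q=7: -556; Q=8: -749.
Profit is highest at Q = 0. Equivalently, the lowest AVC in the table is 64/3 ≈ £21.33 at Q = 3, and P = £2 falls below it — price never covers variable cost, so the firm shuts down and loses only its fixed cost.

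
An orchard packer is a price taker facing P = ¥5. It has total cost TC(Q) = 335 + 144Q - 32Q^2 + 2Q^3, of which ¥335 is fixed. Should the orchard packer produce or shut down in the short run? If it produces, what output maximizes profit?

Shut down

Strip out fixed cost: VC = 144Q - 32Q^2 + 2Q^3. Then AVC = 144 - 32Q + 2Q^2 and MC = 144 - 64Q + 6Q^2.
The AVC parabola has its vertex at Q = 32/4 = 8, where AVC = 144 - 32·8 + 2·8^2 = ¥16.
P = ¥5 lies below min AVC = ¥16; no output level covers variable cost.
The firm minimizes its loss by shutting down and losing only its fixed cost of ¥335.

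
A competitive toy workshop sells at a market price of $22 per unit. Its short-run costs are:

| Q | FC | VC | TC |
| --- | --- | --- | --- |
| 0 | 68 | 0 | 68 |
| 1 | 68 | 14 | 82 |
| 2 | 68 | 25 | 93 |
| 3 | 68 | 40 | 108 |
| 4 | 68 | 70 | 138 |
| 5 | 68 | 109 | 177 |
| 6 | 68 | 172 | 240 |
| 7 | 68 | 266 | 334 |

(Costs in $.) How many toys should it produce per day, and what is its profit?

Profit at each row (π = 22Q − TC): Q=0: -68; Q=1: -60; Q=2: -49; Q=3: -42; Q=4: -50; Q=5: -67; Q=6: -108; Q=7: -180.
Profit is maximized at Q = 3. AVC there is 40/3 = $13.33 ≤ P, so producing beats shutting down (which would give -$68).

Q = 3; profit = -$42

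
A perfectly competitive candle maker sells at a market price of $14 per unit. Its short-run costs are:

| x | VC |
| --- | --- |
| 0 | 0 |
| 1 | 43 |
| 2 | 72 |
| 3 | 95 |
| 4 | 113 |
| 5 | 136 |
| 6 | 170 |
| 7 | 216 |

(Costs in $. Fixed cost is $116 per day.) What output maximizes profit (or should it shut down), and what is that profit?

x = 0 (shut down); profit = -$116

Compute π = P·x − TC at each output: x=0: -116; x=1: -145; x=2: -160; x=3: -169; x=4: -173; x=5: -182; x=6: -202; x=7: -234.
Profit is highest at x = 0. Equivalently, the lowest AVC in the table is 136/5 ≈ $27.20 at x = 5, and P = $14 falls below it — price never covers variable cost, so the firm shuts down and loses only its fixed cost.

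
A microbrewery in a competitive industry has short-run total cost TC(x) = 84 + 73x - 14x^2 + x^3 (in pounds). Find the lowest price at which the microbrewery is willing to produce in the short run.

£24 per unit

Short-run supply begins at min AVC. From VC = 73x - 14x^2 + x^3, AVC = 73 - 14x + x^2.
At the minimum of AVC, MC = AVC. MC = 73 - 28x + 3x^2; setting MC = AVC gives 2x^2 - 14x = 0, so x = 7. min AVC = 24.
For P < £24 the firm produces nothing.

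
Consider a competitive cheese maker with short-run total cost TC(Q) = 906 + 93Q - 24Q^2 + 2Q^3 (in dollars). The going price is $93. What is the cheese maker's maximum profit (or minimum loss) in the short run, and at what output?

AVC = 93 - 24Q + 2Q^2 has its minimum $21 at Q = 6; price $93 clears that bar, so the firm operates.
With MC = 93 - 48Q + 6Q^2, P = MC on the upward-sloping part at Q* = 8.
TR = 93·8 = 744. TC = 906 + 232 = 1138. Profit = 744 − 1138 = -$394.
That loss of $394 beats the $906 the firm would lose by shutting down; producing recovers $512 of fixed cost.

Profit = -$394 at Q = 8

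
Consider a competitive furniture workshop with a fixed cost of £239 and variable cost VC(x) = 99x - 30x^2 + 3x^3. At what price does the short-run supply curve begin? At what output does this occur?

£24 per unit, at x = 5

The firm shuts down when price falls below the minimum of average variable cost. AVC = VC/x = 99 - 30x + 3x^2.
At the minimum of AVC, MC = AVC. MC = 99 - 60x + 9x^2; setting MC = AVC gives 6x^2 - 30x = 0, so x = 5. min AVC = 24.
So the shutdown price is £24.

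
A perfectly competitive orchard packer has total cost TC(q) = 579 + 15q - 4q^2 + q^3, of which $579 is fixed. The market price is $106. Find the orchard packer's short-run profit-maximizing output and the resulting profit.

AVC = 15 - 4q + q^2; min AVC = $11 at q = 2. Since P = $106 ≥ min AVC, the firm produces.
MC = 15 - 8q + 3q^2. Setting P = MC and taking the root on the rising branch gives q* = 7.
TR = 106·7 = 742. TC = 579 + 252 = 831. Profit = 742 − 831 = -$89.
By producing, the firm covers all variable cost plus $490 of fixed cost; shutting down would lose the full $579.

Profit = -$89 at q = 7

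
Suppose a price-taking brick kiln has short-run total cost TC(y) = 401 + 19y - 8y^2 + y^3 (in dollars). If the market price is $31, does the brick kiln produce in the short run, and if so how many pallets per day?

Produce at y = 6

From TC, MC = TC'(y) = 19 - 16y + 3y^2 and AVC = VC/y = 19 - 8y + y^2.
AVC hits its minimum where MC = AVC, at y = 4, giving min AVC = 19 - 8·4 + 4^2 = $3.
Because $31 ≥ $3, revenue can cover variable cost; the firm operates.
P = MC gives -12 - 16y + 3y^2 = 0, with roots -2/3 and 6. Take the larger (rising MC): y* = 6.
Check: AVC at y = 6 is $7 ≤ P, so revenue covers variable cost.
Profit = P·y − TC = 31·6 − 443 = -$257, a loss, but smaller than the $401 fixed cost the firm would lose by shutting down.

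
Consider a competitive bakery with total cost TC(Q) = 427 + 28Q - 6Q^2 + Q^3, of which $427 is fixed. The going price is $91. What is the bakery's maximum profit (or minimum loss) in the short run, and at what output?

Profit = -$35 at Q = 7

AVC = 28 - 6Q + Q^2 has its minimum $19 at Q = 3; price $91 clears that bar, so the firm operates.
MC = 28 - 12Q + 3Q^2. Setting P = MC and taking the root on the rising branch gives Q* = 7.
TR = 91·7 = 637. TC = 427 + 245 = 672. Profit = 637 − 672 = -$35.
That loss of $35 beats the $427 the firm would lose by shutting down; producing recovers $392 of fixed cost.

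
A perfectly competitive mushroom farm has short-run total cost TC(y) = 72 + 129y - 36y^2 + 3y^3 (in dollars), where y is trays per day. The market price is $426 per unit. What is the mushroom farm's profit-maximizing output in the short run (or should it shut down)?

Produce at y = 11

From TC, MC = TC'(y) = 129 - 72y + 9y^2 and AVC = VC/y = 129 - 36y + 3y^2.
The AVC parabola has its vertex at y = 36/6 = 6, where AVC = 129 - 36·6 + 3·6^2 = $21.
P = $426 exceeds min AVC = $21, so the firm stays open.
P = MC gives -297 - 72y + 9y^2 = 0, with roots -3 and 11. Take the larger (rising MC): y* = 11.
Check: AVC at y = 11 is $96 ≤ P, so revenue covers variable cost.
Profit = P·y − TC = 426·11 − 1128 = $3558.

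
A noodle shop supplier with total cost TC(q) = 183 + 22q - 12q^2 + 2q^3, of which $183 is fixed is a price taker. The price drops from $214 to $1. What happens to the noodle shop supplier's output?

AVC = 22 - 12q + 2q^2, minimized at q = 3 where min AVC = $4. MC = 22 - 24q + 6q^2.
At P = $214 ≥ min AVC, set P = MC on the rising branch: q = 8.
At P = $1 < min AVC = $4, price no longer covers variable cost at any output, so the firm shuts down: q = 0.

Output falls from 8 to 0 (the firm shuts down)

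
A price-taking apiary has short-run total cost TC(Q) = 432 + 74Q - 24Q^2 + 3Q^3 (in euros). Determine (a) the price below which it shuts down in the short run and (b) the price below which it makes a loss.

Shutdown price = min AVC. AVC = 74 - 24Q + 3Q^2, with vertex at Q = 4 and minimum €26.
ATC = 432/Q + 74 - 24Q + 3Q^2. Setting dATC/dQ = −432/Q^2 − 24 + 6Q = 0 gives Q = 6 (since 6·6^3 − 24·6^2 = 432).
min ATC = 432/6 + 74 − 24·6 + 3·6^2 = €110. That is the break-even price.
For €26 ≤ P < €110 the firm produces at a loss; below €26 it shuts down.

Shutdown price = €26; break-even price = €110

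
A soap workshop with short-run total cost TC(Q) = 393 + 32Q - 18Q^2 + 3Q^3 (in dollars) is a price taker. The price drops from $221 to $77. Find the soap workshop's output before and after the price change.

MC = 32 - 36Q + 9Q^2; the shutdown threshold is min AVC = $5 (at Q = 3).
With P = $221 above the shutdown price, P = MC gives Q = 7.
At P = $77 ≥ min AVC, set P = MC: Q = 5. The firm stays open but cuts output.

Output falls from 7 to 5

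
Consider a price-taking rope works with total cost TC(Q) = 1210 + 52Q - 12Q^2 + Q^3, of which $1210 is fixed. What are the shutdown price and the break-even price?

AVC = 52 - 12Q + Q^2; minimized at Q = 6, giving min AVC = $16. That is the shutdown price.
ATC = 1210/Q + 52 - 12Q + Q^2. Setting dATC/dQ = −1210/Q^2 − 12 + 2Q = 0 gives Q = 11 (since 2·11^3 − 12·11^2 = 1210).
min ATC = 1210/11 + 52 − 12·11 + 11^2 = $151. That is the break-even price.
For $16 ≤ P < $151 the firm produces at a loss; below $16 it shuts down.

Shutdown price = $16; break-even price = $151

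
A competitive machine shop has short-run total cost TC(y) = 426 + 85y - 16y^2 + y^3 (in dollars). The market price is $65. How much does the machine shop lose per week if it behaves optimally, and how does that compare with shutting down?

Profit = -$26 at y = 10

AVC = 85 - 16y + y^2 has its minimum $21 at y = 8; price $65 clears that bar, so the firm operates.
With MC = 85 - 32y + 3y^2, P = MC on the upward-sloping part at y* = 10.
TR = 65·10 = 650. TC = 426 + 250 = 676. Profit = 650 − 676 = -$26.
By producing, the firm covers all variable cost plus $400 of fixed cost; shutting down would lose the full $426.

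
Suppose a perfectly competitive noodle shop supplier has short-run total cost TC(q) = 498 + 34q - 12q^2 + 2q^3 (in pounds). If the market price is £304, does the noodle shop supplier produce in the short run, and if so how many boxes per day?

Strip out fixed cost: VC = 34q - 12q^2 + 2q^3. Then AVC = 34 - 12q + 2q^2 and MC = 34 - 24q + 6q^2.
AVC hits its minimum where MC = AVC, at q = 3, giving min AVC = 34 - 12·3 + 2·3^2 = £16.
P = £304 exceeds min AVC = £16, so the firm stays open.
Set P = MC: 304 = 34 - 24q + 6q^2 → -270 - 24q + 6q^2 = 0. The roots are q = -5 and q = 9; the profit-maximizing output is on the rising part of MC, so q* = 9.
Check: AVC at q = 9 is £88 ≤ P, so revenue covers variable cost.
Profit = P·q − TC = 304·9 − 1290 = £1446.

Produce at q = 9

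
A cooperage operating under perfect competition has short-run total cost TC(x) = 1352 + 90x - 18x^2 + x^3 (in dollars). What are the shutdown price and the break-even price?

Shutdown price = $9; break-even price = $129

AVC = 90 - 18x + x^2; minimized at x = 9, giving min AVC = $9. That is the shutdown price.
ATC = 1352/x + 90 - 18x + x^2. Setting dATC/dx = −1352/x^2 − 18 + 2x = 0 gives x = 13 (since 2·13^3 − 18·13^2 = 1352).
min ATC = 1352/13 + 90 − 18·13 + 13^2 = $129. That is the break-even price.
Between these two prices the firm operates at a loss; above $129 it earns a profit.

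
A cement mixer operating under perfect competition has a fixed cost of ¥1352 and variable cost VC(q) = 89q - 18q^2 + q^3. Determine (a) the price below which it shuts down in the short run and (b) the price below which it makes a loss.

AVC = 89 - 18q + q^2; minimized at q = 9, giving min AVC = ¥8. That is the shutdown price.
ATC = 1352/q + 89 - 18q + q^2. Setting dATC/dq = −1352/q^2 − 18 + 2q = 0 gives q = 13 (since 2·13^3 − 18·13^2 = 1352).
min ATC = 1352/13 + 89 − 18·13 + 13^2 = ¥128. That is the break-even price.
Between these two prices the firm operates at a loss; above ¥128 it earns a profit.

Shutdown price = ¥8; break-even price = ¥128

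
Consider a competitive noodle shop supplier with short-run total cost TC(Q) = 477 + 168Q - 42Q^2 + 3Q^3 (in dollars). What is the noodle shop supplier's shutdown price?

$21 per unit

Short-run supply begins at min AVC. From VC = 168Q - 42Q^2 + 3Q^3, AVC = 168 - 42Q + 3Q^2.
At the minimum of AVC, MC = AVC. MC = 168 - 84Q + 9Q^2; setting MC = AVC gives 6Q^2 - 42Q = 0, so Q = 7. min AVC = 21.
For P < $21 the firm produces nothing.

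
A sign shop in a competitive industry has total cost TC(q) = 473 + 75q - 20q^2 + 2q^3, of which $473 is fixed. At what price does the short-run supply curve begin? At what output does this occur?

$25 per unit, at q = 5

The shutdown price is the minimum of AVC. VC = 75q - 20q^2 + 2q^3, so AVC = 75 - 20q + 2q^2.
At the minimum of AVC, MC = AVC. MC = 75 - 40q + 6q^2; setting MC = AVC gives 4q^2 - 20q = 0, so q = 5. min AVC = 25.
So the shutdown price is $25.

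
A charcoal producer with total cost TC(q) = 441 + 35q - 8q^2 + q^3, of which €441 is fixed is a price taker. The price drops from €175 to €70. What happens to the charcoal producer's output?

AVC = 35 - 8q + q^2, minimized at q = 4 where min AVC = €19. MC = 35 - 16q + 3q^2.
At P = €175 ≥ min AVC, set P = MC on the rising branch: q = 10.
At P = €70 ≥ min AVC, set P = MC: q = 7. The firm stays open but cuts output.

Output falls from 10 to 7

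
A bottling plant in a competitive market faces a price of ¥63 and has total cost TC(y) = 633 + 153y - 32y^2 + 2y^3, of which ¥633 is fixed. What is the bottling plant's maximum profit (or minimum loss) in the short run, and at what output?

Profit = -¥309 at y = 9

AVC = 153 - 32y + 2y^2; min AVC = ¥25 at y = 8. Since P = ¥63 ≥ min AVC, the firm produces.
MC = 153 - 64y + 6y^2. Setting P = MC and taking the root on the rising branch gives y* = 9.
TR = 63·9 = 567. TC = 633 + 243 = 876. Profit = 567 − 876 = -¥309.
That loss of ¥309 beats the ¥633 the firm would lose by shutting down; producing recovers ¥324 of fixed cost.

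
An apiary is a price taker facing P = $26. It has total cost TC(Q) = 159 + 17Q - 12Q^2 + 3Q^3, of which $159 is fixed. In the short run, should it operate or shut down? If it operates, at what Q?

From TC, MC = TC'(Q) = 17 - 24Q + 9Q^2 and AVC = VC/Q = 17 - 12Q + 3Q^2.
The AVC parabola has its vertex at Q = 12/6 = 2, where AVC = 17 - 12·2 + 3·2^2 = $5.
Since P = $26 ≥ min AVC = $5, price covers variable cost and the firm should produce.
P = MC gives -9 - 24Q + 9Q^2 = 0, with roots -1/3 and 3. Take the larger (rising MC): Q* = 3.
Check: AVC at Q = 3 is $8 ≤ P, so revenue covers variable cost.
Profit = P·Q − TC = 26·3 − 183 = -$105, a loss, but smaller than the $159 fixed cost the firm would lose by shutting down.

Produce at Q = 3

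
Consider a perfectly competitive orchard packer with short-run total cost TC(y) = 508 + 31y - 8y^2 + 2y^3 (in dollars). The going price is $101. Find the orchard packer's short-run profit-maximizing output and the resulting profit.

AVC = 31 - 8y + 2y^2 has its minimum $23 at y = 2; price $101 clears that bar, so the firm operates.
MC = 31 - 16y + 6y^2. Setting P = MC and taking the root on the rising branch gives y* = 5.
TR = 101·5 = 505. TC = 508 + 205 = 713. Profit = 505 − 713 = -$208.
By producing, the firm covers all variable cost plus $300 of fixed cost; shutting down would lose the full $508.

Profit = -$208 at y = 5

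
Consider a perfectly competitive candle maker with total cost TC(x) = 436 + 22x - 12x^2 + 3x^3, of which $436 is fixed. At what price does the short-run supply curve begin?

Short-run supply begins at min AVC. From VC = 22x - 12x^2 + 3x^3, AVC = 22 - 12x + 3x^2.
dAVC/dx = -12 + 6x = 0 gives x = 2. min AVC = 22 - 12·2 + 3·2^2 = 10.
For P < $10 the firm produces nothing.

$10 per unit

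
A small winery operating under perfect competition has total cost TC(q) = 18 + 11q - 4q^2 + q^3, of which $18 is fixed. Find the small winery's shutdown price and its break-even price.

Shutdown price = min AVC. AVC = 11 - 4q + q^2, with vertex at q = 2 and minimum $7.
ATC = 18/q + 11 - 4q + q^2. Setting dATC/dq = −18/q^2 − 4 + 2q = 0 gives q = 3 (since 2·3^3 − 4·3^2 = 18).
min ATC = 18/3 + 11 − 4·3 + 3^2 = $14. That is the break-even price.
For $7 ≤ P < $14 the firm produces at a loss; below $7 it shuts down.

Shutdown price = $7; break-even price = $14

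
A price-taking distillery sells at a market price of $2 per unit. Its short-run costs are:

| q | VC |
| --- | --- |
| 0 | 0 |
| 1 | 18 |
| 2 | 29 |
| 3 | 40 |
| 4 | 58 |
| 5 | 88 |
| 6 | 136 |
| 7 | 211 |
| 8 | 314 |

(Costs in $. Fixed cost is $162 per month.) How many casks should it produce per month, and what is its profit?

Profit at each row (π = 2q − TC): q=0: -162; q=1: -178; q=2: -187; q=3: -196; q=4: -212; q=5: -240; q=6: -286; q=7: -359; q=8: -460.
Profit is highest at q = 0. Equivalently, the lowest AVC in the table is 40/3 ≈ $13.33 at q = 3, and P = $2 falls below it — price never covers variable cost, so the firm shuts down and loses only its fixed cost.

q = 0 (shut down); profit = -$162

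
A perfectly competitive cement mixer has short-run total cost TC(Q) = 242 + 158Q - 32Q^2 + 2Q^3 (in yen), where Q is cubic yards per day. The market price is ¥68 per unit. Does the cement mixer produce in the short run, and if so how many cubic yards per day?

Produce at Q = 9

Strip out fixed cost: VC = 158Q - 32Q^2 + 2Q^3. Then AVC = 158 - 32Q + 2Q^2 and MC = 158 - 64Q + 6Q^2.
The AVC parabola has its vertex at Q = 32/4 = 8, where AVC = 158 - 32·8 + 2·8^2 = ¥30.
Since P = ¥68 ≥ min AVC = ¥30, price covers variable cost and the firm should produce.
Set P = MC: 68 = 158 - 64Q + 6Q^2 → 90 - 64Q + 6Q^2 = 0. The roots are Q = 5/3 and Q = 9; the profit-maximizing output is on the rising part of MC, so Q* = 9.
Check: AVC at Q = 9 is ¥32 ≤ P, so revenue covers variable cost.
Profit = P·Q − TC = 68·9 − 530 = ¥82.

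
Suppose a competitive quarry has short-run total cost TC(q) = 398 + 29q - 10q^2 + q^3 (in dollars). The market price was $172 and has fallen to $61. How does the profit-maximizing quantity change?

MC = 29 - 20q + 3q^2; the shutdown threshold is min AVC = $4 (at q = 5).
With P = $172 above the shutdown price, P = MC gives q = 11.
At P = $61 ≥ min AVC, set P = MC: q = 8. The firm stays open but cuts output.

Output falls from 11 to 8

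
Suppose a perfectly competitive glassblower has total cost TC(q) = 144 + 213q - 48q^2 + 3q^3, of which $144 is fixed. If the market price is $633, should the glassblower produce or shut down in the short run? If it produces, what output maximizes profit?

Strip out fixed cost: VC = 213q - 48q^2 + 3q^3. Then AVC = 213 - 48q + 3q^2 and MC = 213 - 96q + 9q^2.
The AVC parabola has its vertex at q = 48/6 = 8, where AVC = 213 - 48·8 + 3·8^2 = $21.
Since P = $633 ≥ min AVC = $21, price covers variable cost and the firm should produce.
P = MC gives -420 - 96q + 9q^2 = 0, with roots -10/3 and 14. Take the larger (rising MC): q* = 14.
Check: AVC at q = 14 is $129 ≤ P, so revenue covers variable cost.
Profit = P·q − TC = 633·14 − 1950 = $6912.

Produce at q = 14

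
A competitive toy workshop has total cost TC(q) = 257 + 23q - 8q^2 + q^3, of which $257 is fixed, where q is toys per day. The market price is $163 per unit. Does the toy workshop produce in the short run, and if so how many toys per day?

Produce at q = 10

Variable cost is VC = 23q - 8q^2 + q^3, so AVC = VC/q = 23 - 8q + q^2 and MC = dTC/dq = 23 - 16q + 3q^2.
AVC hits its minimum where MC = AVC, at q = 4, giving min AVC = 23 - 8·4 + 4^2 = $7.
Because $163 ≥ $7, revenue can cover variable cost; the firm operates.
Solving P = MC: -140 - 16q + 3q^2 = 0 ⇒ q = -14/3 or 10. On the upward-sloping branch, q* = 10.
Check: AVC at q = 10 is $43 ≤ P, so revenue covers variable cost.
Profit = P·q − TC = 163·10 − 687 = $943.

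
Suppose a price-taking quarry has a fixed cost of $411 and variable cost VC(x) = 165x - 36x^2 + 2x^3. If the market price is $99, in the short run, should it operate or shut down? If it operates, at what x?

Produce at x = 11

Variable cost is VC = 165x - 36x^2 + 2x^3, so AVC = VC/x = 165 - 36x + 2x^2 and MC = dTC/dx = 165 - 72x + 6x^2.
AVC is minimized where dAVC/dx = -36 + 4x = 0, at x = 9; min AVC = 165 - 36·9 + 2·9^2 = $3.
Because $99 ≥ $3, revenue can cover variable cost; the firm operates.
Set P = MC: 99 = 165 - 72x + 6x^2 → 66 - 72x + 6x^2 = 0. The roots are x = 1 and x = 11; the profit-maximizing output is on the rising part of MC, so x* = 11.
Check: AVC at x = 11 is $11 ≤ P, so revenue covers variable cost.
Profit = P·x − TC = 99·11 − 532 = $557.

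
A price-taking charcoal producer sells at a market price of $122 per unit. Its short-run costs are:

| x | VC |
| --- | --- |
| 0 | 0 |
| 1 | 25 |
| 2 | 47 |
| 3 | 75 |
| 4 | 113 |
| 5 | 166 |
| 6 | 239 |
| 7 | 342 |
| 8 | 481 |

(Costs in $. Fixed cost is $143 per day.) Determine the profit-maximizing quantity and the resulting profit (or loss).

Profit at each row (π = 122x − TC): x=0: -143; x=1: -46; x=2: 54; x=3: 148; x=4: 232; x=5: 301; x=6: 350; x=7: 369; x=8: 352.
Profit is maximized at x = 7. AVC there is 342/7 = $48.86 ≤ P, so producing beats shutting down (which would give -$143).

x = 7; profit = $369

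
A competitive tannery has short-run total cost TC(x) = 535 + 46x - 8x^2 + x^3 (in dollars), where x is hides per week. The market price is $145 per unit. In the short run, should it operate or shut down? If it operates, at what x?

Variable cost is VC = 46x - 8x^2 + x^3, so AVC = VC/x = 46 - 8x + x^2 and MC = dTC/dx = 46 - 16x + 3x^2.
AVC hits its minimum where MC = AVC, at x = 4, giving min AVC = 46 - 8·4 + 4^2 = $30.
Because $145 ≥ $30, revenue can cover variable cost; the firm operates.
Set P = MC: 145 = 46 - 16x + 3x^2 → -99 - 16x + 3x^2 = 0. The roots are x = -11/3 and x = 9; the profit-maximizing output is on the rising part of MC, so x* = 9.
Check: AVC at x = 9 is $55 ≤ P, so revenue covers variable cost.
Profit = P·x − TC = 145·9 − 1030 = $275.

Produce at x = 9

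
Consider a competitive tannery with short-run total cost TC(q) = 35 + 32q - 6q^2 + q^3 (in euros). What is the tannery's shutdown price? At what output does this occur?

Short-run supply begins at min AVC. From VC = 32q - 6q^2 + q^3, AVC = 32 - 6q + q^2.
dAVC/dq = -6 + 2q = 0 gives q = 3. min AVC = 32 - 6·3 + 3^2 = 23.
The firm shuts down for any P below €23.

€23 per unit, at q = 3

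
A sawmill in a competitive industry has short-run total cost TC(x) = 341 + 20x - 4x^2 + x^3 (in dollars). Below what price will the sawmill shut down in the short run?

$16 per unit

Short-run supply begins at min AVC. From VC = 20x - 4x^2 + x^3, AVC = 20 - 4x + x^2.
At the minimum of AVC, MC = AVC. MC = 20 - 8x + 3x^2; setting MC = AVC gives 2x^2 - 4x = 0, so x = 2. min AVC = 16.
The firm shuts down for any P below $16.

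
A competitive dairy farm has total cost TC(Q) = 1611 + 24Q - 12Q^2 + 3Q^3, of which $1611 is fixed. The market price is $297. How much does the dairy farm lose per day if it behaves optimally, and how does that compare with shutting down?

AVC = 24 - 12Q + 3Q^2 has its minimum $12 at Q = 2; price $297 clears that bar, so the firm operates.
With MC = 24 - 24Q + 9Q^2, P = MC on the upward-sloping part at Q* = 7.
TR = 297·7 = 2079. TC = 1611 + 609 = 2220. Profit = 2079 − 2220 = -$141.
By producing, the firm covers all variable cost plus $1470 of fixed cost; shutting down would lose the full $1611.

Profit = -$141 at Q = 7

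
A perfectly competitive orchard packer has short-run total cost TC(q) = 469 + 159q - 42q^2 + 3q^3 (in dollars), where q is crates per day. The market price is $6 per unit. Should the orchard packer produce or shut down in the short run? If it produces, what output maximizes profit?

Shut down

Strip out fixed cost: VC = 159q - 42q^2 + 3q^3. Then AVC = 159 - 42q + 3q^2 and MC = 159 - 84q + 9q^2.
AVC hits its minimum where MC = AVC, at q = 7, giving min AVC = 159 - 42·7 + 3·7^2 = $12.
Since P = $6 < min AVC = $12, price fails to cover variable cost at any output.
The firm minimizes its loss by shutting down and losing only its fixed cost of $469.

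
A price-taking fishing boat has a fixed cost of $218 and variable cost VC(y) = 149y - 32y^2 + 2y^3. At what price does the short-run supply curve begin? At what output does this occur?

$21 per unit, at y = 8

Short-run supply begins at min AVC. From VC = 149y - 32y^2 + 2y^3, AVC = 149 - 32y + 2y^2.
dAVC/dy = -32 + 4y = 0 gives y = 8. min AVC = 149 - 32·8 + 2·8^2 = 21.
For P < $21 the firm produces nothing.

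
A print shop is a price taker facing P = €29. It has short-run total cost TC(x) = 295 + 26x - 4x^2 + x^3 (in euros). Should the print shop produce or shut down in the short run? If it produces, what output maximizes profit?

Strip out fixed cost: VC = 26x - 4x^2 + x^3. Then AVC = 26 - 4x + x^2 and MC = 26 - 8x + 3x^2.
AVC hits its minimum where MC = AVC, at x = 2, giving min AVC = 26 - 4·2 + 2^2 = €22.
Because €29 ≥ €22, revenue can cover variable cost; the firm operates.
Set P = MC: 29 = 26 - 8x + 3x^2 → -3 - 8x + 3x^2 = 0. The roots are x = -1/3 and x = 3; the profit-maximizing output is on the rising part of MC, so x* = 3.
Check: AVC at x = 3 is €23 ≤ P, so revenue covers variable cost.
Profit = P·x − TC = 29·3 − 364 = -€277, a loss, but smaller than the €295 fixed cost the firm would lose by shutting down.

Produce at x = 3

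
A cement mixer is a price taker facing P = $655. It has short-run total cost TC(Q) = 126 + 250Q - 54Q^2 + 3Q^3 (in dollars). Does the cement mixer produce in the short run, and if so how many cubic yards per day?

From TC, MC = TC'(Q) = 250 - 108Q + 9Q^2 and AVC = VC/Q = 250 - 54Q + 3Q^2.
AVC hits its minimum where MC = AVC, at Q = 9, giving min AVC = 250 - 54·9 + 3·9^2 = $7.
Since P = $655 ≥ min AVC = $7, price covers variable cost and the firm should produce.
Solving P = MC: -405 - 108Q + 9Q^2 = 0 ⇒ Q = -3 or 15. On the upward-sloping branch, Q* = 15.
Check: AVC at Q = 15 is $115 ≤ P, so revenue covers variable cost.
Profit = P·Q − TC = 655·15 − 1851 = $7974.

Produce at Q = 15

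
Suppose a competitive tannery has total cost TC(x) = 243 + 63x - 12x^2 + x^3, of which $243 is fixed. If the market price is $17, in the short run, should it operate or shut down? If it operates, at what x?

Strip out fixed cost: VC = 63x - 12x^2 + x^3. Then AVC = 63 - 12x + x^2 and MC = 63 - 24x + 3x^2.
The AVC parabola has its vertex at x = 12/2 = 6, where AVC = 63 - 12·6 + 6^2 = $27.
Since P = $17 < min AVC = $27, price fails to cover variable cost at any output.
Shutting down limits the loss to fixed cost, $243.

Shut down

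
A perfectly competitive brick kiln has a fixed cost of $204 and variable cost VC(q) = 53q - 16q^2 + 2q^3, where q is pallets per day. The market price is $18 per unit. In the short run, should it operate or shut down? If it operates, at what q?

Shut down

Strip out fixed cost: VC = 53q - 16q^2 + 2q^3. Then AVC = 53 - 16q + 2q^2 and MC = 53 - 32q + 6q^2.
The AVC parabola has its vertex at q = 16/4 = 4, where AVC = 53 - 16·4 + 2·4^2 = $21.
P = $18 lies below min AVC = $21; no output level covers variable cost.
Shutting down limits the loss to fixed cost, $204.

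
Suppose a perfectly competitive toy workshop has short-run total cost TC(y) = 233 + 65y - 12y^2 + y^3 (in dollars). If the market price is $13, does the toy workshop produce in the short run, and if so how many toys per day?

From TC, MC = TC'(y) = 65 - 24y + 3y^2 and AVC = VC/y = 65 - 12y + y^2.
The AVC parabola has its vertex at y = 12/2 = 6, where AVC = 65 - 12·6 + 6^2 = $29.
Since P = $13 < min AVC = $29, price fails to cover variable cost at any output.
The firm minimizes its loss by shutting down and losing only its fixed cost of $233.

Shut down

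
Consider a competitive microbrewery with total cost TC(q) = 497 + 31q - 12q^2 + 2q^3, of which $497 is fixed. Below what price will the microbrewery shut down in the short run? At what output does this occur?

$13 per unit, at q = 3

The firm shuts down when price falls below the minimum of average variable cost. AVC = VC/q = 31 - 12q + 2q^2.
dAVC/dq = -12 + 4q = 0 gives q = 3. min AVC = 31 - 12·3 + 2·3^2 = 13.
For P < $13 the firm produces nothing.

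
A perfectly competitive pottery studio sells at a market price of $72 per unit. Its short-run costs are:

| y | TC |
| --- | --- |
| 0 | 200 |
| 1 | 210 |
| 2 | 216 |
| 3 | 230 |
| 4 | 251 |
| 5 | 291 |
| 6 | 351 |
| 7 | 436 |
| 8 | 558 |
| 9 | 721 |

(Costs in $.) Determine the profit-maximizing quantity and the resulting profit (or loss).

y = 6; profit = $81

Tabulate TR − TC: y=0: -200; y=1: -138; y=2: -72; y=3: -14; y=4: 37; y=5: 69; y=6: 81; y=7: 68; y=8: 18; y=9: -73.
Profit is maximized at y = 6. AVC there is 151/6 = $25.17 ≤ P, so producing beats shutting down (which would give -$200).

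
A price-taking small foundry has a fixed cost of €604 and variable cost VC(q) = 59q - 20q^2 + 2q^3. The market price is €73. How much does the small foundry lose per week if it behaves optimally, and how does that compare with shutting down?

AVC = 59 - 20q + 2q^2 has its minimum €9 at q = 5; price €73 clears that bar, so the firm operates.
MC = 59 - 40q + 6q^2. Setting P = MC and taking the root on the rising branch gives q* = 7.
TR = 73·7 = 511. TC = 604 + 119 = 723. Profit = 511 − 723 = -€212.
By producing, the firm covers all variable cost plus €392 of fixed cost; shutting down would lose the full €604.

Profit = -€212 at q = 7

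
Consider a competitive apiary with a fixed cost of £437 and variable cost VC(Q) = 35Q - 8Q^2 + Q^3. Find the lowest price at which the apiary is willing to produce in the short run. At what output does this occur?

£19 per unit, at Q = 4

The shutdown price is the minimum of AVC. VC = 35Q - 8Q^2 + Q^3, so AVC = 35 - 8Q + Q^2.
dAVC/dQ = -8 + 2Q = 0 gives Q = 4. min AVC = 35 - 8·4 + 4^2 = 19.
For P < £19 the firm produces nothing.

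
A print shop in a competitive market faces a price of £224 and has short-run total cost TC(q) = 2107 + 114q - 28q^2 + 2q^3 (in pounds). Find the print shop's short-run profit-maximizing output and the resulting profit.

Profit = -£171 at q = 11

AVC = 114 - 28q + 2q^2 has its minimum £16 at q = 7; price £224 clears that bar, so the firm operates.
MC = 114 - 56q + 6q^2. Setting P = MC and taking the root on the rising branch gives q* = 11.
TR = 224·11 = 2464. TC = 2107 + 528 = 2635. Profit = 2464 − 2635 = -£171.
Shutting down would mean losing the fixed cost of £2107, so operating at a loss of £171 is better by £1936.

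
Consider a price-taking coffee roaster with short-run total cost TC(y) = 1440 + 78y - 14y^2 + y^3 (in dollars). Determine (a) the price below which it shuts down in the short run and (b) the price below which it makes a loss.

Shutdown price = min AVC. AVC = 78 - 14y + y^2, with vertex at y = 7 and minimum $29.
ATC = 1440/y + 78 - 14y + y^2. Setting dATC/dy = −1440/y^2 − 14 + 2y = 0 gives y = 12 (since 2·12^3 − 14·12^2 = 1440).
min ATC = 1440/12 + 78 − 14·12 + 12^2 = $174. That is the break-even price.
Between these two prices the firm operates at a loss; above $174 it earns a profit.

Shutdown price = $29; break-even price = $174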